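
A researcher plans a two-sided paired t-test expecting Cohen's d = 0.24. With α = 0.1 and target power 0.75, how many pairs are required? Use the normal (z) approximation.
n = 94 pairs

Sample size formula (paired t-test, normal approximation):
n = ((z_{α/2} + z_β) / d)²

z_{α/2} = 1.645 (for α = 0.1, two-sided)
z_β = 0.674 (for power = 0.75)
d = 0.24

n = ((1.645 + 0.674) / 0.24)²
n = (9.663)²
n ≈ 93.37
Round up to the next whole number: n = 94 pairs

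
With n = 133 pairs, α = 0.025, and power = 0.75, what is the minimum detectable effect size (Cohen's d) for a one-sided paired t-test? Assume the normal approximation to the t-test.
d ≈ 0.23

Minimum detectable effect (paired t-test, normal approximation):
d = (z_α + z_β) / √n
d = (1.960 + 0.674) / √133
d = 2.634 / 11.533
d ≈ 0.23

By Cohen's convention (0.2 small / 0.5 medium / 0.8 large): small effect.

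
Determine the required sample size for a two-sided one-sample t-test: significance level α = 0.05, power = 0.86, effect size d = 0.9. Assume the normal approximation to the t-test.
n = 12

Sample size formula (one-sample t-test, normal approximation):
n = ((z_{α/2} + z_β) / d)²

z_{α/2} = 1.960 (for α = 0.05, two-sided)
z_β = 1.080 (for power = 0.86)
d = 0.9

n = ((1.960 + 1.080) / 0.9)²
n = (3.378)²
n ≈ 11.41
Round up to the next whole number: n = 12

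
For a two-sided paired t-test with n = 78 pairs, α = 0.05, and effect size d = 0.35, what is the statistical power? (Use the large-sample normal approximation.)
Power ≈ 0.87

Power calculation (paired t-test, normal approximation):
z_β = d · √n - z_{α/2}
z_β = 0.35 · √78 - 1.960
z_β = 0.35 · 8.832 - 1.960
z_β = 1.131

Power = Φ(z_β) = Φ(1.131) ≈ 0.871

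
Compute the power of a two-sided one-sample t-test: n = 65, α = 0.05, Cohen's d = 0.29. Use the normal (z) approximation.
Power ≈ 0.65

Power calculation (one-sample t-test, normal approximation):
z_β = d · √n - z_{α/2}
z_β = 0.29 · √65 - 1.960
z_β = 0.29 · 8.062 - 1.960
z_β = 0.378

Power = Φ(z_β) = Φ(0.378) ≈ 0.647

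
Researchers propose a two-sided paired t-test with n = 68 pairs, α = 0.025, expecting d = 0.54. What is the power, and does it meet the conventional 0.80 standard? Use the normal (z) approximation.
Power ≈ 0.99; the study is adequately powered (power ≥ 0.80)

Power calculation (paired t-test, normal approximation):
z_β = d · √n - z_{α/2}
z_β = 0.54 · √68 - 2.241
z_β = 0.54 · 8.246 - 2.241
z_β = 2.212

Power = Φ(z_β) = Φ(2.212) ≈ 0.987

Effect size d = 0.54 is medium by Cohen's convention (0.2/0.5/0.8).

Threshold: power ≥ 0.80 is conventionally adequate.
Power ≈ 0.99 → the study is adequately powered (power ≥ 0.80).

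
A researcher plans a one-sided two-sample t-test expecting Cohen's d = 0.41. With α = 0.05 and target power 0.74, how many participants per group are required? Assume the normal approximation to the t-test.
n = 63 per group

Sample size formula (two-sample t-test, normal approximation):
n = 2 · ((z_α + z_β) / d)²

z_α = 1.645 (for α = 0.05, one-sided)
z_β = 0.643 (for power = 0.74)
d = 0.41

n = 2 · ((1.645 + 0.643) / 0.41)²
n = 2 · (5.580)²
n ≈ 62.27
Round up to the next whole number: n = 63 per group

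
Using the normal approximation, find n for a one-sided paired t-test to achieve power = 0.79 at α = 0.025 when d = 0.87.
n = 11 pairs

Sample size formula (paired t-test, normal approximation):
n = ((z_α + z_β) / d)²

z_α = 1.960 (for α = 0.025, one-sided)
z_β = 0.806 (for power = 0.79)
d = 0.87

n = ((1.960 + 0.806) / 0.87)²
n = (3.179)²
n ≈ 10.11
Round up to the next whole number: n = 11 pairs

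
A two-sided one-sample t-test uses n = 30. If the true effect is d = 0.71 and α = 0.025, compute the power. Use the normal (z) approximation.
Power ≈ 0.95

Power calculation (one-sample t-test, normal approximation):
z_β = d · √n - z_{α/2}
z_β = 0.71 · √30 - 2.241
z_β = 0.71 · 5.477 - 2.241
z_β = 1.647

Power = Φ(z_β) = Φ(1.647) ≈ 0.950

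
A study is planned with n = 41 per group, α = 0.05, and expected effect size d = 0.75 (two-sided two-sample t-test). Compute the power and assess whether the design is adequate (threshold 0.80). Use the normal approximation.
Power ≈ 0.92; the study is adequately powered (power ≥ 0.80)

Power calculation (two-sample t-test, normal approximation):
z_β = d · √(n/2) - z_{α/2}
z_β = 0.75 · √(41/2) - 1.960
z_β = 0.75 · 4.528 - 1.960
z_β = 1.436

Power = Φ(z_β) = Φ(1.436) ≈ 0.924

Effect size d = 0.75 is medium by Cohen's convention (0.2/0.5/0.8).

Threshold: power ≥ 0.80 is conventionally adequate.
Power ≈ 0.92 → the study is adequately powered (power ≥ 0.80).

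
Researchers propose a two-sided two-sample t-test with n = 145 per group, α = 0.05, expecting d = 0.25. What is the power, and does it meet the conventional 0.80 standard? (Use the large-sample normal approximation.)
Power ≈ 0.57; the study is underpowered (power < 0.80)

Power calculation (two-sample t-test, normal approximation):
z_β = d · √(n/2) - z_{α/2}
z_β = 0.25 · √(145/2) - 1.960
z_β = 0.25 · 8.515 - 1.960
z_β = 0.169

Power = Φ(z_β) = Φ(0.169) ≈ 0.567

Effect size d = 0.25 is small by Cohen's convention (0.2/0.5/0.8).

Threshold: power ≥ 0.80 is conventionally adequate.
Power ≈ 0.57 → the study is underpowered (power < 0.80).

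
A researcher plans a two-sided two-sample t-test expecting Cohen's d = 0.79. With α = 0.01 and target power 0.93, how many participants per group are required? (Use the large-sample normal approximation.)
n = 53 per group

Sample size formula (two-sample t-test, normal approximation):
n = 2 · ((z_{α/2} + z_β) / d)²

z_{α/2} = 2.576 (for α = 0.01, two-sided)
z_β = 1.476 (for power = 0.93)
d = 0.79

n = 2 · ((2.576 + 1.476) / 0.79)²
n = 2 · (5.129)²
n ≈ 52.61
Round up to the next whole number: n = 53 per group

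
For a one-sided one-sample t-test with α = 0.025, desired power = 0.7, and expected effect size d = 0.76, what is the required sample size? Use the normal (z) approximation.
n = 11

Sample size formula (one-sample t-test, normal approximation):
n = ((z_α + z_β) / d)²

z_α = 1.960 (for α = 0.025, one-sided)
z_β = 0.524 (for power = 0.7)
d = 0.76

n = ((1.960 + 0.524) / 0.76)²
n = (3.268)²
n ≈ 10.68
Round up to the next whole number: n = 11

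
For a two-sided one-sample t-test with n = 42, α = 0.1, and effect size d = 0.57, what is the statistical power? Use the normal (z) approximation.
Power ≈ 0.98

Power calculation (one-sample t-test, normal approximation):
z_β = d · √n - z_{α/2}
z_β = 0.57 · √42 - 1.645
z_β = 0.57 · 6.481 - 1.645
z_β = 2.049

Power = Φ(z_β) = Φ(2.049) ≈ 0.980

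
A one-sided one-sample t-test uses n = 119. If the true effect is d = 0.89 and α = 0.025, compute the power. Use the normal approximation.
Power ≈ 1.00

Power calculation (one-sample t-test, normal approximation):
z_β = d · √n - z_α
z_β = 0.89 · √119 - 1.960
z_β = 0.89 · 10.909 - 1.960
z_β = 7.749

Power = Φ(z_β) = Φ(7.749) ≈ 1.000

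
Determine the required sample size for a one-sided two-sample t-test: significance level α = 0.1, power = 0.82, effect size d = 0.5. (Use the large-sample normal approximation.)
n = 39 per group

Sample size formula (two-sample t-test, normal approximation):
n = 2 · ((z_α + z_β) / d)²

z_α = 1.282 (for α = 0.1, one-sided)
z_β = 0.915 (for power = 0.82)
d = 0.5

n = 2 · ((1.282 + 0.915) / 0.5)²
n = 2 · (4.394)²
n ≈ 38.61
Round up to the next whole number: n = 39 per group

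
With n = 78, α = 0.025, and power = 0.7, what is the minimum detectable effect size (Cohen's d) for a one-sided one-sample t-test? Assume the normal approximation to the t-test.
d ≈ 0.28

Minimum detectable effect (one-sample t-test, normal approximation):
d = (z_α + z_β) / √n
d = (1.960 + 0.524) / √78
d = 2.484 / 8.832
d ≈ 0.28

By Cohen's convention (0.2 small / 0.5 medium / 0.8 large): small effect.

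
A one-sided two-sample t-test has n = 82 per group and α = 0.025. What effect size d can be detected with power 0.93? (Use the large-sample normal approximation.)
d ≈ 0.54

Minimum detectable effect (two-sample t-test, normal approximation):
d = (z_α + z_β) / √(n/2)
d = (1.960 + 1.476) / √(82/2)
d = 3.436 / 6.403
d ≈ 0.54

By Cohen's convention (0.2 small / 0.5 medium / 0.8 large): medium effect.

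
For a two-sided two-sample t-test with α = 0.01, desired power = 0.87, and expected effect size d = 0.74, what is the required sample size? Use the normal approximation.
n = 51 per group

Sample size formula (two-sample t-test, normal approximation):
n = 2 · ((z_{α/2} + z_β) / d)²

z_{α/2} = 2.576 (for α = 0.01, two-sided)
z_β = 1.126 (for power = 0.87)
d = 0.74

n = 2 · ((2.576 + 1.126) / 0.74)²
n = 2 · (5.003)²
n ≈ 50.06
Round up to the next whole number: n = 51 per group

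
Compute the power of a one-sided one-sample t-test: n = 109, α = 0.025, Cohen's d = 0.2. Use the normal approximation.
Power ≈ 0.55

Power calculation (one-sample t-test, normal approximation):
z_β = d · √n - z_α
z_β = 0.2 · √109 - 1.960
z_β = 0.2 · 10.440 - 1.960
z_β = 0.128

Power = Φ(z_β) = Φ(0.128) ≈ 0.551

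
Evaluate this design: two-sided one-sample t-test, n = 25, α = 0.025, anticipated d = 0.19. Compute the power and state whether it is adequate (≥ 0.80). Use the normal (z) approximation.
Power ≈ 0.10; the study is underpowered (power < 0.80)

Power calculation (one-sample t-test, normal approximation):
z_β = d · √n - z_{α/2}
z_β = 0.19 · √25 - 2.241
z_β = 0.19 · 5.000 - 2.241
z_β = -1.291

Power = Φ(z_β) = Φ(-1.291) ≈ 0.098

Effect size d = 0.19 is very small by Cohen's convention (0.2/0.5/0.8).

Threshold: power ≥ 0.80 is conventionally adequate.
Power ≈ 0.10 → the study is underpowered (power < 0.80).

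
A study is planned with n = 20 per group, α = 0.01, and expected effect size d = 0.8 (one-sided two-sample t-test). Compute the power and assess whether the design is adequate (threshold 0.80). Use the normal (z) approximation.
Power ≈ 0.58; the study is underpowered (power < 0.80)

Power calculation (two-sample t-test, normal approximation):
z_β = d · √(n/2) - z_α
z_β = 0.8 · √(20/2) - 2.326
z_β = 0.8 · 3.162 - 2.326
z_β = 0.203

Power = Φ(z_β) = Φ(0.203) ≈ 0.581

Effect size d = 0.8 is large by Cohen's convention (0.2/0.5/0.8).

Threshold: power ≥ 0.80 is conventionally adequate.
Power ≈ 0.58 → the study is underpowered (power < 0.80).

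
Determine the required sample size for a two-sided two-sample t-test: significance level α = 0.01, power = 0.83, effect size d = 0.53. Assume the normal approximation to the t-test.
n = 89 per group

Sample size formula (two-sample t-test, normal approximation):
n = 2 · ((z_{α/2} + z_β) / d)²

z_{α/2} = 2.576 (for α = 0.01, two-sided)
z_β = 0.954 (for power = 0.83)
d = 0.53

n = 2 · ((2.576 + 0.954) / 0.53)²
n = 2 · (6.660)²
n ≈ 88.71
Round up to the next whole number: n = 89 per group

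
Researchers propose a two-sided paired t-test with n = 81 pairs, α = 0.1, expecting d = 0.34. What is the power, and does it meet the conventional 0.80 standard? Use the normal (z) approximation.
Power ≈ 0.92; the study is adequately powered (power ≥ 0.80)

Power calculation (paired t-test, normal approximation):
z_β = d · √n - z_{α/2}
z_β = 0.34 · √81 - 1.645
z_β = 0.34 · 9.000 - 1.645
z_β = 1.415

Power = Φ(z_β) = Φ(1.415) ≈ 0.921

Effect size d = 0.34 is small by Cohen's convention (0.2/0.5/0.8).

Threshold: power ≥ 0.80 is conventionally adequate.
Power ≈ 0.92 → the study is adequately powered (power ≥ 0.80).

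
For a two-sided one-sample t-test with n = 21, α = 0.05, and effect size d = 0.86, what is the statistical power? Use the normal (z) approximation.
Power ≈ 0.98

Power calculation (one-sample t-test, normal approximation):
z_β = d · √n - z_{α/2}
z_β = 0.86 · √21 - 1.960
z_β = 0.86 · 4.583 - 1.960
z_β = 1.981

Power = Φ(z_β) = Φ(1.981) ≈ 0.976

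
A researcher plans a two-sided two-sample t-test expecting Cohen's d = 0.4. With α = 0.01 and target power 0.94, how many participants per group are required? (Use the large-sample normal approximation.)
n = 214 per group

Sample size formula (two-sample t-test, normal approximation):
n = 2 · ((z_{α/2} + z_β) / d)²

z_{α/2} = 2.576 (for α = 0.01, two-sided)
z_β = 1.555 (for power = 0.94)
d = 0.4

n = 2 · ((2.576 + 1.555) / 0.4)²
n = 2 · (10.328)²
n ≈ 213.34
Round up to the next whole number: n = 214 per group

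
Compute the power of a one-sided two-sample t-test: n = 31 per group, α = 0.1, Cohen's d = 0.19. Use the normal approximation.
Power ≈ 0.30

Power calculation (two-sample t-test, normal approximation):
z_β = d · √(n/2) - z_α
z_β = 0.19 · √(31/2) - 1.282
z_β = 0.19 · 3.937 - 1.282
z_β = -0.534

Power = Φ(z_β) = Φ(-0.534) ≈ 0.297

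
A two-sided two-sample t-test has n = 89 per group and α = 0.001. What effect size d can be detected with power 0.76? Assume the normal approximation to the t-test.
d ≈ 0.60

Minimum detectable effect (two-sample t-test, normal approximation):
d = (z_{α/2} + z_β) / √(n/2)
d = (3.291 + 0.706) / √(89/2)
d = 3.997 / 6.671
d ≈ 0.60

By Cohen's convention (0.2 small / 0.5 medium / 0.8 large): medium effect.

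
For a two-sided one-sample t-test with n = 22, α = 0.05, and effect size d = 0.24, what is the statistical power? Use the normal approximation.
Power ≈ 0.20

Power calculation (one-sample t-test, normal approximation):
z_β = d · √n - z_{α/2}
z_β = 0.24 · √22 - 1.960
z_β = 0.24 · 4.690 - 1.960
z_β = -0.834

Power = Φ(z_β) = Φ(-0.834) ≈ 0.202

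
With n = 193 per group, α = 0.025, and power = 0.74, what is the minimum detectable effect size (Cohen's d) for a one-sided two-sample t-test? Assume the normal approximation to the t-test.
d ≈ 0.27

Minimum detectable effect (two-sample t-test, normal approximation):
d = (z_α + z_β) / √(n/2)
d = (1.960 + 0.643) / √(193/2)
d = 2.603 / 9.823
d ≈ 0.27

By Cohen's convention (0.2 small / 0.5 medium / 0.8 large): small effect.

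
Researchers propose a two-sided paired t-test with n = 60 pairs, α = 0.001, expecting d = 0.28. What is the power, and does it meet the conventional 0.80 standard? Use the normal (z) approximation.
Power ≈ 0.13; the study is underpowered (power < 0.80)

Power calculation (paired t-test, normal approximation):
z_β = d · √n - z_{α/2}
z_β = 0.28 · √60 - 3.291
z_β = 0.28 · 7.746 - 3.291
z_β = -1.122

Power = Φ(z_β) = Φ(-1.122) ≈ 0.131

Effect size d = 0.28 is small by Cohen's convention (0.2/0.5/0.8).

Threshold: power ≥ 0.80 is conventionally adequate.
Power ≈ 0.13 → the study is underpowered (power < 0.80).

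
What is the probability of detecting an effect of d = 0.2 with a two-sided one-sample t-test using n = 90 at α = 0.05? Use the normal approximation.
Power ≈ 0.48

Power calculation (one-sample t-test, normal approximation):
z_β = d · √n - z_{α/2}
z_β = 0.2 · √90 - 1.960
z_β = 0.2 · 9.487 - 1.960
z_β = -0.063

Power = Φ(z_β) = Φ(-0.063) ≈ 0.475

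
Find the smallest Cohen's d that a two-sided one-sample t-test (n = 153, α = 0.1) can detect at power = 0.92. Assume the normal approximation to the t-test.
d ≈ 0.25

Minimum detectable effect (one-sample t-test, normal approximation):
d = (z_{α/2} + z_β) / √n
d = (1.645 + 1.405) / √153
d = 3.050 / 12.369
d ≈ 0.25

By Cohen's convention (0.2 small / 0.5 medium / 0.8 large): small effect.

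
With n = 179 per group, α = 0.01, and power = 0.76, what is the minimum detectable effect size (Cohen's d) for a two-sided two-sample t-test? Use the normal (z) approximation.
d ≈ 0.35

Minimum detectable effect (two-sample t-test, normal approximation):
d = (z_{α/2} + z_β) / √(n/2)
d = (2.576 + 0.706) / √(179/2)
d = 3.282 / 9.460
d ≈ 0.35

By Cohen's convention (0.2 small / 0.5 medium / 0.8 large): small effect.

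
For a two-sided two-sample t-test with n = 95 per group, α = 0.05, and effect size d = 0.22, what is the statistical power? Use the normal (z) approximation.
Power ≈ 0.33

Power calculation (two-sample t-test, normal approximation):
z_β = d · √(n/2) - z_{α/2}
z_β = 0.22 · √(95/2) - 1.960
z_β = 0.22 · 6.892 - 1.960
z_β = -0.444

Power = Φ(z_β) = Φ(-0.444) ≈ 0.329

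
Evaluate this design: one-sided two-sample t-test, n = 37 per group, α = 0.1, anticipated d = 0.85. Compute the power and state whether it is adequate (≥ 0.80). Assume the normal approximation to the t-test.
Power ≈ 0.99; the study is adequately powered (power ≥ 0.80)

Power calculation (two-sample t-test, normal approximation):
z_β = d · √(n/2) - z_α
z_β = 0.85 · √(37/2) - 1.282
z_β = 0.85 · 4.301 - 1.282
z_β = 2.374

Power = Φ(z_β) = Φ(2.374) ≈ 0.991

Effect size d = 0.85 is large by Cohen's convention (0.2/0.5/0.8).

Threshold: power ≥ 0.80 is conventionally adequate.
Power ≈ 0.99 → the study is adequately powered (power ≥ 0.80).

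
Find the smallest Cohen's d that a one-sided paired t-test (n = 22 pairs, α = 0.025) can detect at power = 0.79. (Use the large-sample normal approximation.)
d ≈ 0.59

Minimum detectable effect (paired t-test, normal approximation):
d = (z_α + z_β) / √n
d = (1.960 + 0.806) / √22
d = 2.766 / 4.690
d ≈ 0.59

By Cohen's convention (0.2 small / 0.5 medium / 0.8 large): medium effect.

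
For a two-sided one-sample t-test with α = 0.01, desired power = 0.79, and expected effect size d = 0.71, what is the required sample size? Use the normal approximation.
n = 23

Sample size formula (one-sample t-test, normal approximation):
n = ((z_{α/2} + z_β) / d)²

z_{α/2} = 2.576 (for α = 0.01, two-sided)
z_β = 0.806 (for power = 0.79)
d = 0.71

n = ((2.576 + 0.806) / 0.71)²
n = (4.763)²
n ≈ 22.69
Round up to the next whole number: n = 23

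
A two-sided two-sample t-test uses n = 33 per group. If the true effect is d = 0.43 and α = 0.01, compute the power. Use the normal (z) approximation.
Power ≈ 0.20

Power calculation (two-sample t-test, normal approximation):
z_β = d · √(n/2) - z_{α/2}
z_β = 0.43 · √(33/2) - 2.576
z_β = 0.43 · 4.062 - 2.576
z_β = -0.829

Power = Φ(z_β) = Φ(-0.829) ≈ 0.204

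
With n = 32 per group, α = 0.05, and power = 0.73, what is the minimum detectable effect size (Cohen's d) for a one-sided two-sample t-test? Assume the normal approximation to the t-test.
d ≈ 0.56

Minimum detectable effect (two-sample t-test, normal approximation):
d = (z_α + z_β) / √(n/2)
d = (1.645 + 0.613) / √(32/2)
d = 2.258 / 4.000
d ≈ 0.56

By Cohen's convention (0.2 small / 0.5 medium / 0.8 large): medium effect.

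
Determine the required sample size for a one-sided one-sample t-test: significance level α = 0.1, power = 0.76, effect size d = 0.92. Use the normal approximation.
n = 5

Sample size formula (one-sample t-test, normal approximation):
n = ((z_α + z_β) / d)²

z_α = 1.282 (for α = 0.1, one-sided)
z_β = 0.706 (for power = 0.76)
d = 0.92

n = ((1.282 + 0.706) / 0.92)²
n = (2.161)²
n ≈ 4.67
Round up to the next whole number: n = 5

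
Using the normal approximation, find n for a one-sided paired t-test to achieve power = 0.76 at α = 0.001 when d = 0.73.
n = 28 pairs

Sample size formula (paired t-test, normal approximation):
n = ((z_α + z_β) / d)²

z_α = 3.090 (for α = 0.001, one-sided)
z_β = 0.706 (for power = 0.76)
d = 0.73

n = ((3.090 + 0.706) / 0.73)²
n = (5.200)²
n ≈ 27.04
Round up to the next whole number: n = 28 pairs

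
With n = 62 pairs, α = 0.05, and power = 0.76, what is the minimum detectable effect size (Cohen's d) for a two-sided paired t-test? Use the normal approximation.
d ≈ 0.34

Minimum detectable effect (paired t-test, normal approximation):
d = (z_{α/2} + z_β) / √n
d = (1.960 + 0.706) / √62
d = 2.666 / 7.874
d ≈ 0.34

By Cohen's convention (0.2 small / 0.5 medium / 0.8 large): small effect.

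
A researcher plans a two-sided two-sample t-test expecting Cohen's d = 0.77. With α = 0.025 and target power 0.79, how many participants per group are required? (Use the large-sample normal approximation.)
n = 32 per group

Sample size formula (two-sample t-test, normal approximation):
n = 2 · ((z_{α/2} + z_β) / d)²

z_{α/2} = 2.241 (for α = 0.025, two-sided)
z_β = 0.806 (for power = 0.79)
d = 0.77

n = 2 · ((2.241 + 0.806) / 0.77)²
n = 2 · (3.957)²
n ≈ 31.32
Round up to the next whole number: n = 32 per group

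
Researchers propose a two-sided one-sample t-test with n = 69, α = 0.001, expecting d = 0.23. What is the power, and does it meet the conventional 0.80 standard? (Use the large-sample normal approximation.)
Power ≈ 0.08; the study is underpowered (power < 0.80)

Power calculation (one-sample t-test, normal approximation):
z_β = d · √n - z_{α/2}
z_β = 0.23 · √69 - 3.291
z_β = 0.23 · 8.307 - 3.291
z_β = -1.380

Power = Φ(z_β) = Φ(-1.380) ≈ 0.084

Effect size d = 0.23 is small by Cohen's convention (0.2/0.5/0.8).

Threshold: power ≥ 0.80 is conventionally adequate.
Power ≈ 0.08 → the study is underpowered (power < 0.80).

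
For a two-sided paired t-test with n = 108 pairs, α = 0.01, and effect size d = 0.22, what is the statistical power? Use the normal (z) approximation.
Power ≈ 0.39

Power calculation (paired t-test, normal approximation):
z_β = d · √n - z_{α/2}
z_β = 0.22 · √108 - 2.576
z_β = 0.22 · 10.392 - 2.576
z_β = -0.290

Power = Φ(z_β) = Φ(-0.290) ≈ 0.386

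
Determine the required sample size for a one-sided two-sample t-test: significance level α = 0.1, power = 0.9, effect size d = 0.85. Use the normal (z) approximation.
n = 19 per group

Sample size formula (two-sample t-test, normal approximation):
n = 2 · ((z_α + z_β) / d)²

z_α = 1.282 (for α = 0.1, one-sided)
z_β = 1.282 (for power = 0.9)
d = 0.85

n = 2 · ((1.282 + 1.282) / 0.85)²
n = 2 · (3.016)²
n ≈ 18.19
Round up to the next whole number: n = 19 per group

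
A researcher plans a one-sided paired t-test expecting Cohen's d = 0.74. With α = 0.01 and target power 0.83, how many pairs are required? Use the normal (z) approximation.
n = 20 pairs

Sample size formula (paired t-test, normal approximation):
n = ((z_α + z_β) / d)²

z_α = 2.326 (for α = 0.01, one-sided)
z_β = 0.954 (for power = 0.83)
d = 0.74

n = ((2.326 + 0.954) / 0.74)²
n = (4.432)²
n ≈ 19.64
Round up to the next whole number: n = 20 pairs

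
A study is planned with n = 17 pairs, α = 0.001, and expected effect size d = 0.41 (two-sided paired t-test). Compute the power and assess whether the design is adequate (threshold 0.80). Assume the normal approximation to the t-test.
Power ≈ 0.05; the study is underpowered (power < 0.80)

Power calculation (paired t-test, normal approximation):
z_β = d · √n - z_{α/2}
z_β = 0.41 · √17 - 3.291
z_β = 0.41 · 4.123 - 3.291
z_β = -1.600

Power = Φ(z_β) = Φ(-1.600) ≈ 0.055

Effect size d = 0.41 is small by Cohen's convention (0.2/0.5/0.8).

Threshold: power ≥ 0.80 is conventionally adequate.
Power ≈ 0.05 → the study is underpowered (power < 0.80).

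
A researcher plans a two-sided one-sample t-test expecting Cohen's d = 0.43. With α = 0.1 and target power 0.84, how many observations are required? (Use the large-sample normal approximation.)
n = 38

Sample size formula (one-sample t-test, normal approximation):
n = ((z_{α/2} + z_β) / d)²

z_{α/2} = 1.645 (for α = 0.1, two-sided)
z_β = 0.994 (for power = 0.84)
d = 0.43

n = ((1.645 + 0.994) / 0.43)²
n = (6.137)²
n ≈ 37.66
Round up to the next whole number: n = 38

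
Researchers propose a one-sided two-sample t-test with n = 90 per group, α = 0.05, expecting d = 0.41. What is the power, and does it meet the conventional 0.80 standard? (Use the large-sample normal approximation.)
Power ≈ 0.87; the study is adequately powered (power ≥ 0.80)

Power calculation (two-sample t-test, normal approximation):
z_β = d · √(n/2) - z_α
z_β = 0.41 · √(90/2) - 1.645
z_β = 0.41 · 6.708 - 1.645
z_β = 1.106

Power = Φ(z_β) = Φ(1.106) ≈ 0.866

Effect size d = 0.41 is small by Cohen's convention (0.2/0.5/0.8).

Threshold: power ≥ 0.80 is conventionally adequate.
Power ≈ 0.87 → the study is adequately powered (power ≥ 0.80).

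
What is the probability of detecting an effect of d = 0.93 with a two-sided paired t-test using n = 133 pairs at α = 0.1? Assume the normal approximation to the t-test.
Power ≈ 1.00

Power calculation (paired t-test, normal approximation):
z_β = d · √n - z_{α/2}
z_β = 0.93 · √133 - 1.645
z_β = 0.93 · 11.533 - 1.645
z_β = 9.080

Power = Φ(z_β) = Φ(9.080) ≈ 1.000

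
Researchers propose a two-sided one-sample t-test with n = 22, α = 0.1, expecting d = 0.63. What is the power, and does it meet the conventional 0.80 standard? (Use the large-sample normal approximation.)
Power ≈ 0.90; the study is adequately powered (power ≥ 0.80)

Power calculation (one-sample t-test, normal approximation):
z_β = d · √n - z_{α/2}
z_β = 0.63 · √22 - 1.645
z_β = 0.63 · 4.690 - 1.645
z_β = 1.310

Power = Φ(z_β) = Φ(1.310) ≈ 0.905

Effect size d = 0.63 is medium by Cohen's convention (0.2/0.5/0.8).

Threshold: power ≥ 0.80 is conventionally adequate.
Power ≈ 0.90 → the study is adequately powered (power ≥ 0.80).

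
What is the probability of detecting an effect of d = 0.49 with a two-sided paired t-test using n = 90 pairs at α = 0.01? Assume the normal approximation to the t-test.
Power ≈ 0.98

Power calculation (paired t-test, normal approximation):
z_β = d · √n - z_{α/2}
z_β = 0.49 · √90 - 2.576
z_β = 0.49 · 9.487 - 2.576
z_β = 2.073

Power = Φ(z_β) = Φ(2.073) ≈ 0.981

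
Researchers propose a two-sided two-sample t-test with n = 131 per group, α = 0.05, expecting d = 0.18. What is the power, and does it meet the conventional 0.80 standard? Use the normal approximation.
Power ≈ 0.31; the study is underpowered (power < 0.80)

Power calculation (two-sample t-test, normal approximation):
z_β = d · √(n/2) - z_{α/2}
z_β = 0.18 · √(131/2) - 1.960
z_β = 0.18 · 8.093 - 1.960
z_β = -0.503

Power = Φ(z_β) = Φ(-0.503) ≈ 0.307

Effect size d = 0.18 is very small by Cohen's convention (0.2/0.5/0.8).

Threshold: power ≥ 0.80 is conventionally adequate.
Power ≈ 0.31 → the study is underpowered (power < 0.80).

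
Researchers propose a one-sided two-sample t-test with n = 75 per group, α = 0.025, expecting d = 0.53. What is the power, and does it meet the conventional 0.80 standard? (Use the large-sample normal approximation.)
Power ≈ 0.90; the study is adequately powered (power ≥ 0.80)

Power calculation (two-sample t-test, normal approximation):
z_β = d · √(n/2) - z_α
z_β = 0.53 · √(75/2) - 1.960
z_β = 0.53 · 6.124 - 1.960
z_β = 1.286

Power = Φ(z_β) = Φ(1.286) ≈ 0.901

Effect size d = 0.53 is medium by Cohen's convention (0.2/0.5/0.8).

Threshold: power ≥ 0.80 is conventionally adequate.
Power ≈ 0.90 → the study is adequately powered (power ≥ 0.80).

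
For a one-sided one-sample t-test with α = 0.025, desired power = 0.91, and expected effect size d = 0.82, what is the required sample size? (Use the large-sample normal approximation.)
n = 17

Sample size formula (one-sample t-test, normal approximation):
n = ((z_α + z_β) / d)²

z_α = 1.960 (for α = 0.025, one-sided)
z_β = 1.341 (for power = 0.91)
d = 0.82

n = ((1.960 + 1.341) / 0.82)²
n = (4.026)²
n ≈ 16.21
Round up to the next whole number: n = 17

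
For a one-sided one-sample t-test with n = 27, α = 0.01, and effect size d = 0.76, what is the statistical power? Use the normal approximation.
Power ≈ 0.95

Power calculation (one-sample t-test, normal approximation):
z_β = d · √n - z_α
z_β = 0.76 · √27 - 2.326
z_β = 0.76 · 5.196 - 2.326
z_β = 1.623

Power = Φ(z_β) = Φ(1.623) ≈ 0.948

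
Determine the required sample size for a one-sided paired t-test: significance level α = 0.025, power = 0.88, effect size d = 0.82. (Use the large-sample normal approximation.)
n = 15 pairs

Sample size formula (paired t-test, normal approximation):
n = ((z_α + z_β) / d)²

z_α = 1.960 (for α = 0.025, one-sided)
z_β = 1.175 (for power = 0.88)
d = 0.82

n = ((1.960 + 1.175) / 0.82)²
n = (3.823)²
n ≈ 14.62
Round up to the next whole number: n = 15 pairs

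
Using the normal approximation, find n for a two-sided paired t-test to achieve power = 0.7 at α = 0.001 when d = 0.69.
n = 31 pairs

Sample size formula (paired t-test, normal approximation):
n = ((z_{α/2} + z_β) / d)²

z_{α/2} = 3.291 (for α = 0.001, two-sided)
z_β = 0.524 (for power = 0.7)
d = 0.69

n = ((3.291 + 0.524) / 0.69)²
n = (5.529)²
n ≈ 30.57
Round up to the next whole number: n = 31 pairs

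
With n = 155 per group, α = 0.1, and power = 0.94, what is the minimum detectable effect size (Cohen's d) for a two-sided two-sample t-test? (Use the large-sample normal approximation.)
d ≈ 0.36

Minimum detectable effect (two-sample t-test, normal approximation):
d = (z_{α/2} + z_β) / √(n/2)
d = (1.645 + 1.555) / √(155/2)
d = 3.200 / 8.803
d ≈ 0.36

By Cohen's convention (0.2 small / 0.5 medium / 0.8 large): small effect.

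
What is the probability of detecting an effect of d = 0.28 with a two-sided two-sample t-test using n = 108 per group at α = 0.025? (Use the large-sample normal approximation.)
Power ≈ 0.43

Power calculation (two-sample t-test, normal approximation):
z_β = d · √(n/2) - z_{α/2}
z_β = 0.28 · √(108/2) - 2.241
z_β = 0.28 · 7.348 - 2.241
z_β = -0.184

Power = Φ(z_β) = Φ(-0.184) ≈ 0.427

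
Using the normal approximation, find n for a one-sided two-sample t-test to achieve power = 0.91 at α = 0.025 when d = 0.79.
n = 35 per group

Sample size formula (two-sample t-test, normal approximation):
n = 2 · ((z_α + z_β) / d)²

z_α = 1.960 (for α = 0.025, one-sided)
z_β = 1.341 (for power = 0.91)
d = 0.79

n = 2 · ((1.960 + 1.341) / 0.79)²
n = 2 · (4.178)²
n ≈ 34.91
Round up to the next whole number: n = 35 per group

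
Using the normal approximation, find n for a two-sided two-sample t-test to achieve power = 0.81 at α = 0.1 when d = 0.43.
n = 69 per group

Sample size formula (two-sample t-test, normal approximation):
n = 2 · ((z_{α/2} + z_β) / d)²

z_{α/2} = 1.645 (for α = 0.1, two-sided)
z_β = 0.878 (for power = 0.81)
d = 0.43

n = 2 · ((1.645 + 0.878) / 0.43)²
n = 2 · (5.867)²
n ≈ 68.84
Round up to the next whole number: n = 69 per group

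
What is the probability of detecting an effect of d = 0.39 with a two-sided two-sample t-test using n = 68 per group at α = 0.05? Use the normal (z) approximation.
Power ≈ 0.62

Power calculation (two-sample t-test, normal approximation):
z_β = d · √(n/2) - z_{α/2}
z_β = 0.39 · √(68/2) - 1.960
z_β = 0.39 · 5.831 - 1.960
z_β = 0.314

Power = Φ(z_β) = Φ(0.314) ≈ 0.623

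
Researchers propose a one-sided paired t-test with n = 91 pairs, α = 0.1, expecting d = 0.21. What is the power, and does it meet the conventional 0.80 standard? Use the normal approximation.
Power ≈ 0.76; the study is underpowered (power < 0.80)

Power calculation (paired t-test, normal approximation):
z_β = d · √n - z_α
z_β = 0.21 · √91 - 1.282
z_β = 0.21 · 9.539 - 1.282
z_β = 0.722

Power = Φ(z_β) = Φ(0.722) ≈ 0.765

Effect size d = 0.21 is small by Cohen's convention (0.2/0.5/0.8).

Threshold: power ≥ 0.80 is conventionally adequate.
Power ≈ 0.76 → the study is underpowered (power < 0.80).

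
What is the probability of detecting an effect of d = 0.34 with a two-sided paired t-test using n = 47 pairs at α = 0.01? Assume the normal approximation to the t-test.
Power ≈ 0.40

Power calculation (paired t-test, normal approximation):
z_β = d · √n - z_{α/2}
z_β = 0.34 · √47 - 2.576
z_β = 0.34 · 6.856 - 2.576
z_β = -0.245

Power = Φ(z_β) = Φ(-0.245) ≈ 0.403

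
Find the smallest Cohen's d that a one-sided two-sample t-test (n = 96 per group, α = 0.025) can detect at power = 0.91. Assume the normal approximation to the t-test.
d ≈ 0.48

Minimum detectable effect (two-sample t-test, normal approximation):
d = (z_α + z_β) / √(n/2)
d = (1.960 + 1.341) / √(96/2)
d = 3.301 / 6.928
d ≈ 0.48

By Cohen's convention (0.2 small / 0.5 medium / 0.8 large): small effect.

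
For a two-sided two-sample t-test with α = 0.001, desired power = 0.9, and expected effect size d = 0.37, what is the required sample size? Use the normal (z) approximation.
n = 306 per group

Sample size formula (two-sample t-test, normal approximation):
n = 2 · ((z_{α/2} + z_β) / d)²

z_{α/2} = 3.291 (for α = 0.001, two-sided)
z_β = 1.282 (for power = 0.9)
d = 0.37

n = 2 · ((3.291 + 1.282) / 0.37)²
n = 2 · (12.359)²
n ≈ 305.49
Round up to the next whole number: n = 306 per group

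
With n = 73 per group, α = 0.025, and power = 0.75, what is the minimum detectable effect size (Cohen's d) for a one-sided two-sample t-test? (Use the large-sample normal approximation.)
d ≈ 0.44

Minimum detectable effect (two-sample t-test, normal approximation):
d = (z_α + z_β) / √(n/2)
d = (1.960 + 0.674) / √(73/2)
d = 2.634 / 6.042
d ≈ 0.44

By Cohen's convention (0.2 small / 0.5 medium / 0.8 large): small effect.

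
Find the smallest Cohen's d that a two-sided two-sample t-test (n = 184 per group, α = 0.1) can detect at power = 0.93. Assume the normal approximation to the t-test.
d ≈ 0.33

Minimum detectable effect (two-sample t-test, normal approximation):
d = (z_{α/2} + z_β) / √(n/2)
d = (1.645 + 1.476) / √(184/2)
d = 3.121 / 9.592
d ≈ 0.33

By Cohen's convention (0.2 small / 0.5 medium / 0.8 large): small effect.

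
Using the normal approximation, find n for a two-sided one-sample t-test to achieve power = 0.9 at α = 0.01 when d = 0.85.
n = 21

Sample size formula (one-sample t-test, normal approximation):
n = ((z_{α/2} + z_β) / d)²

z_{α/2} = 2.576 (for α = 0.01, two-sided)
z_β = 1.282 (for power = 0.9)
d = 0.85

n = ((2.576 + 1.282) / 0.85)²
n = (4.539)²
n ≈ 20.60
Round up to the next whole number: n = 21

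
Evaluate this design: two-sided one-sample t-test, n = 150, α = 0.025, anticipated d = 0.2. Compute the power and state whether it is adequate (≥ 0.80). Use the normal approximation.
Power ≈ 0.58; the study is underpowered (power < 0.80)

Power calculation (one-sample t-test, normal approximation):
z_β = d · √n - z_{α/2}
z_β = 0.2 · √150 - 2.241
z_β = 0.2 · 12.247 - 2.241
z_β = 0.208

Power = Φ(z_β) = Φ(0.208) ≈ 0.582

Effect size d = 0.2 is small by Cohen's convention (0.2/0.5/0.8).

Threshold: power ≥ 0.80 is conventionally adequate.
Power ≈ 0.58 → the study is underpowered (power < 0.80).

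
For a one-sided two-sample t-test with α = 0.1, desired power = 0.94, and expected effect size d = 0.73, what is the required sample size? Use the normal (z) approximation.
n = 31 per group

Sample size formula (two-sample t-test, normal approximation):
n = 2 · ((z_α + z_β) / d)²

z_α = 1.282 (for α = 0.1, one-sided)
z_β = 1.555 (for power = 0.94)
d = 0.73

n = 2 · ((1.282 + 1.555) / 0.73)²
n = 2 · (3.886)²
n ≈ 30.20
Round up to the next whole number: n = 31 per group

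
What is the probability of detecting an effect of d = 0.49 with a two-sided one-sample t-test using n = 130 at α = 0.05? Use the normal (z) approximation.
Power ≈ 1.00

Power calculation (one-sample t-test, normal approximation):
z_β = d · √n - z_{α/2}
z_β = 0.49 · √130 - 1.960
z_β = 0.49 · 11.402 - 1.960
z_β = 3.627

Power = Φ(z_β) = Φ(3.627) ≈ 1.000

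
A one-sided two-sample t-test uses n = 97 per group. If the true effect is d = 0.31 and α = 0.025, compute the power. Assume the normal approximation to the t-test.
Power ≈ 0.58

Power calculation (two-sample t-test, normal approximation):
z_β = d · √(n/2) - z_α
z_β = 0.31 · √(97/2) - 1.960
z_β = 0.31 · 6.964 - 1.960
z_β = 0.199

Power = Φ(z_β) = Φ(0.199) ≈ 0.579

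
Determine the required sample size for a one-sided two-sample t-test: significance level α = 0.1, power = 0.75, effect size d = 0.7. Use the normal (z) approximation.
n = 16 per group

Sample size formula (two-sample t-test, normal approximation):
n = 2 · ((z_α + z_β) / d)²

z_α = 1.282 (for α = 0.1, one-sided)
z_β = 0.674 (for power = 0.75)
d = 0.7

n = 2 · ((1.282 + 0.674) / 0.7)²
n = 2 · (2.794)²
n ≈ 15.61
Round up to the next whole number: n = 16 per group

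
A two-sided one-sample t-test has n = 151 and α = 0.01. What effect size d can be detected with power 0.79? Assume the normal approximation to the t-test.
d ≈ 0.28

Minimum detectable effect (one-sample t-test, normal approximation):
d = (z_{α/2} + z_β) / √n
d = (2.576 + 0.806) / √151
d = 3.382 / 12.288
d ≈ 0.28

By Cohen's convention (0.2 small / 0.5 medium / 0.8 large): small effect.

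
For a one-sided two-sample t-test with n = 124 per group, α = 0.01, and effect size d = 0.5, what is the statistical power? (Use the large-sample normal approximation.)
Power ≈ 0.95

Power calculation (two-sample t-test, normal approximation):
z_β = d · √(n/2) - z_α
z_β = 0.5 · √(124/2) - 2.326
z_β = 0.5 · 7.874 - 2.326
z_β = 1.611

Power = Φ(z_β) = Φ(1.611) ≈ 0.946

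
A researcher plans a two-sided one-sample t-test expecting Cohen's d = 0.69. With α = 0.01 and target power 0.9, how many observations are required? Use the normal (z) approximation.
n = 32

Sample size formula (one-sample t-test, normal approximation):
n = ((z_{α/2} + z_β) / d)²

z_{α/2} = 2.576 (for α = 0.01, two-sided)
z_β = 1.282 (for power = 0.9)
d = 0.69

n = ((2.576 + 1.282) / 0.69)²
n = (5.591)²
n ≈ 31.26
Round up to the next whole number: n = 32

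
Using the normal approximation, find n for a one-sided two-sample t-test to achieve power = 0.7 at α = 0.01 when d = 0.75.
n = 29 per group

Sample size formula (two-sample t-test, normal approximation):
n = 2 · ((z_α + z_β) / d)²

z_α = 2.326 (for α = 0.01, one-sided)
z_β = 0.524 (for power = 0.7)
d = 0.75

n = 2 · ((2.326 + 0.524) / 0.75)²
n = 2 · (3.800)²
n ≈ 28.88
Round up to the next whole number: n = 29 per group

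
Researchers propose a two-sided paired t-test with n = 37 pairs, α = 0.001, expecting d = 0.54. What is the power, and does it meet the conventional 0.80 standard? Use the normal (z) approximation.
Power ≈ 0.50; the study is underpowered (power < 0.80)

Power calculation (paired t-test, normal approximation):
z_β = d · √n - z_{α/2}
z_β = 0.54 · √37 - 3.291
z_β = 0.54 · 6.083 - 3.291
z_β = -0.006

Power = Φ(z_β) = Φ(-0.006) ≈ 0.498

Effect size d = 0.54 is medium by Cohen's convention (0.2/0.5/0.8).

Threshold: power ≥ 0.80 is conventionally adequate.
Power ≈ 0.50 → the study is underpowered (power < 0.80).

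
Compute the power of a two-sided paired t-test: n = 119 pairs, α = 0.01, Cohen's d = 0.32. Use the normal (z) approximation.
Power ≈ 0.82

Power calculation (paired t-test, normal approximation):
z_β = d · √n - z_{α/2}
z_β = 0.32 · √119 - 2.576
z_β = 0.32 · 10.909 - 2.576
z_β = 0.915

Power = Φ(z_β) = Φ(0.915) ≈ 0.820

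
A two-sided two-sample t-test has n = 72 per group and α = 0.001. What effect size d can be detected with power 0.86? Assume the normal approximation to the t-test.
d ≈ 0.73

Minimum detectable effect (two-sample t-test, normal approximation):
d = (z_{α/2} + z_β) / √(n/2)
d = (3.291 + 1.080) / √(72/2)
d = 4.371 / 6.000
d ≈ 0.73

By Cohen's convention (0.2 small / 0.5 medium / 0.8 large): medium effect.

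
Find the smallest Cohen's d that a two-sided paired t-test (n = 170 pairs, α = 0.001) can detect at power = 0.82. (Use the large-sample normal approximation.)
d ≈ 0.32

Minimum detectable effect (paired t-test, normal approximation):
d = (z_{α/2} + z_β) / √n
d = (3.291 + 0.915) / √170
d = 4.206 / 13.038
d ≈ 0.32

By Cohen's convention (0.2 small / 0.5 medium / 0.8 large): small effect.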